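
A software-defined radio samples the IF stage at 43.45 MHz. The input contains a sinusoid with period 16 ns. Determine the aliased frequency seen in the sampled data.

T = 16 ns → f = 1/T = 62.5 MHz.
62.5 MHz mod fs = 19.05 MHz.
19.05 MHz ≤ fs/2 = 21.725 MHz, appears at 19.05 MHz.

19.05 MHz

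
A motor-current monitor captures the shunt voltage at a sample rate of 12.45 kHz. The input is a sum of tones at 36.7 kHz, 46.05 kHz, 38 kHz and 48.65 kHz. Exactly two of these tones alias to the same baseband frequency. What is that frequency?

0.65 kHz

fs/2 = 6.225 kHz.
36.7 kHz mod fs = 11.8 kHz.
11.8 kHz > fs/2 = 6.225 kHz, folds to fs − 11.8 kHz = 0.65 kHz.
46.05 kHz mod fs = 8.7 kHz.
8.7 kHz > fs/2 = 6.225 kHz, folds to fs − 8.7 kHz = 3.75 kHz.
38 kHz mod fs = 0.65 kHz.
0.65 kHz ≤ fs/2 = 6.225 kHz, appears at 0.65 kHz.
48.65 kHz mod fs = 11.3 kHz.
11.3 kHz > fs/2 = 6.225 kHz, folds to fs − 11.3 kHz = 1.15 kHz.
36.7 kHz and 38 kHz both map to 0.65 kHz.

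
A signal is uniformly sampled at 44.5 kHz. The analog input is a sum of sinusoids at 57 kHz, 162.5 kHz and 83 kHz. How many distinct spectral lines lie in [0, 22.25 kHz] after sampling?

fs/2 = 22.25 kHz.
57 kHz mod fs = 12.5 kHz.
12.5 kHz ≤ fs/2 = 22.25 kHz, appears at 12.5 kHz.
162.5 kHz mod fs = 29 kHz.
29 kHz > fs/2 = 22.25 kHz, folds to fs − 29 kHz = 15.5 kHz.
83 kHz mod fs = 38.5 kHz.
38.5 kHz > fs/2 = 22.25 kHz, folds to fs − 38.5 kHz = 6 kHz.
Distinct values: {6 kHz, 12.5 kHz, 15.5 kHz} → 3.

3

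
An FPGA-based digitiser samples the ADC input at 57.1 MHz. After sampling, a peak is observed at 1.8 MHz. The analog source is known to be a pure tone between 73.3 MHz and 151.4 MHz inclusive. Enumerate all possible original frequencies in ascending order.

Frequencies that alias to 1.8 MHz are k·fs ± 1.8 MHz for integer k ≥ 0.
k=0: 1.8 MHz.
k=1: 55.3 MHz, 58.9 MHz.
k=2: 112.4 MHz, 116 MHz.
k=3: 169.5 MHz, 173.1 MHz.
Within [73.3 MHz, 151.4 MHz]: 112.4 MHz, 116 MHz.

112.4 MHz, 116 MHz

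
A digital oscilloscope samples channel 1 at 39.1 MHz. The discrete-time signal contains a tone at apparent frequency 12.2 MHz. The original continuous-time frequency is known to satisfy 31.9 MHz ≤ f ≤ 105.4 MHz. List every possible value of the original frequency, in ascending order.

Frequencies that alias to 12.2 MHz are k·fs ± 12.2 MHz for integer k ≥ 0.
k=0: 12.2 MHz.
k=1: 26.9 MHz, 51.3 MHz.
k=2: 66 MHz, 90.4 MHz.
k=3: 105.1 MHz, 129.5 MHz.
k=4: 144.2 MHz, 168.6 MHz.
Within [31.9 MHz, 105.4 MHz]: 51.3 MHz, 66 MHz, 90.4 MHz, 105.1 MHz.

51.3 MHz, 66 MHz, 90.4 MHz, 105.1 MHz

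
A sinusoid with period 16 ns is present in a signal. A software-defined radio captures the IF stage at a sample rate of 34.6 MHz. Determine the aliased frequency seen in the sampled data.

T = 16 ns → f = 1/T = 62.5 MHz.
62.5 MHz mod fs = 27.9 MHz.
27.9 MHz > fs/2 = 17.3 MHz, folds to fs − 27.9 MHz = 6.7 MHz.

6.7 MHz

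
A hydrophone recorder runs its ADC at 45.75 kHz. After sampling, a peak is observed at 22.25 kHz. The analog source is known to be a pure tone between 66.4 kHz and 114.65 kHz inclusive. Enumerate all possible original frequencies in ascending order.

Frequencies that alias to 22.25 kHz are k·fs ± 22.25 kHz for integer k ≥ 0.
k=0: 22.25 kHz.
k=1: 23.5 kHz, 68 kHz.
k=2: 69.25 kHz, 113.75 kHz.
k=3: 115 kHz, 159.5 kHz.
Within [66.4 kHz, 114.65 kHz]: 68 kHz, 69.25 kHz, 113.75 kHz.

68 kHz, 69.25 kHz, 113.75 kHz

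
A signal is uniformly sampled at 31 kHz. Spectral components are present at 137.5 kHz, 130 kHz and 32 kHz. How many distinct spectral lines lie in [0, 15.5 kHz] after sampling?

fs/2 = 15.5 kHz.
137.5 kHz mod fs = 13.5 kHz.
13.5 kHz ≤ fs/2 = 15.5 kHz, appears at 13.5 kHz.
130 kHz mod fs = 6 kHz.
6 kHz ≤ fs/2 = 15.5 kHz, appears at 6 kHz.
32 kHz mod fs = 1 kHz.
1 kHz ≤ fs/2 = 15.5 kHz, appears at 1 kHz.
Distinct values: {1 kHz, 6 kHz, 13.5 kHz} → 3.

3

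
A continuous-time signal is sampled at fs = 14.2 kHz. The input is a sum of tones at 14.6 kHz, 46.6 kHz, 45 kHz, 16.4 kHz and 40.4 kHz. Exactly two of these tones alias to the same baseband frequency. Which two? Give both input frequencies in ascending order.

fs/2 = 7.1 kHz.
14.6 kHz mod fs = 0.4 kHz.
0.4 kHz ≤ fs/2 = 7.1 kHz, appears at 0.4 kHz.
46.6 kHz mod fs = 4 kHz.
4 kHz ≤ fs/2 = 7.1 kHz, appears at 4 kHz.
45 kHz mod fs = 2.4 kHz.
2.4 kHz ≤ fs/2 = 7.1 kHz, appears at 2.4 kHz.
16.4 kHz mod fs = 2.2 kHz.
2.2 kHz ≤ fs/2 = 7.1 kHz, appears at 2.2 kHz.
40.4 kHz mod fs = 12 kHz.
12 kHz > fs/2 = 7.1 kHz, folds to fs − 12 kHz = 2.2 kHz.
16.4 kHz and 40.4 kHz both map to 2.2 kHz.

16.4 kHz, 40.4 kHz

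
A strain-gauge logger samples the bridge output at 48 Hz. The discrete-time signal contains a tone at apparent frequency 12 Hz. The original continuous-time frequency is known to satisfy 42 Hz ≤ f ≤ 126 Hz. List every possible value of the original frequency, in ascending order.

Frequencies that alias to 12 Hz are k·fs ± 12 Hz for integer k ≥ 0.
k=0: 12 Hz.
k=1: 36 Hz, 60 Hz.
k=2: 84 Hz, 108 Hz.
k=3: 132 Hz, 156 Hz.
Within [42 Hz, 126 Hz]: 60 Hz, 84 Hz, 108 Hz.

60 Hz, 84 Hz, 108 Hz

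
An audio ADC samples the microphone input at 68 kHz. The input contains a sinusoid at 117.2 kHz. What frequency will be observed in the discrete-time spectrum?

18.8 kHz

117.2 kHz mod fs = 49.2 kHz.
49.2 kHz > fs/2 = 34 kHz, folds to fs − 49.2 kHz = 18.8 kHz.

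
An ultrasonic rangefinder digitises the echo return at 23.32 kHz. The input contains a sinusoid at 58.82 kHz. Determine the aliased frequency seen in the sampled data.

11.14 kHz

58.82 kHz mod fs = 12.18 kHz.
12.18 kHz > fs/2 = 11.66 kHz, folds to fs − 12.18 kHz = 11.14 kHz.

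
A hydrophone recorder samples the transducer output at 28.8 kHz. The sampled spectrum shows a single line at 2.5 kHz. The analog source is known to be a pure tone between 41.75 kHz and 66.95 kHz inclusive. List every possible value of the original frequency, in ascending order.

55.1 kHz, 60.1 kHz

Frequencies that alias to 2.5 kHz are k·fs ± 2.5 kHz for integer k ≥ 0.
k=0: 2.5 kHz.
k=1: 26.3 kHz, 31.3 kHz.
k=2: 55.1 kHz, 60.1 kHz.
k=3: 83.9 kHz, 88.9 kHz.
Within [41.75 kHz, 66.95 kHz]: 55.1 kHz, 60.1 kHz.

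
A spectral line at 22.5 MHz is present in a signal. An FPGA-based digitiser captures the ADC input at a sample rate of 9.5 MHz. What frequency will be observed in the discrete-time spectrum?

22.5 MHz mod fs = 3.5 MHz.
3.5 MHz ≤ fs/2 = 4.75 MHz, appears at 3.5 MHz.

3.5 MHz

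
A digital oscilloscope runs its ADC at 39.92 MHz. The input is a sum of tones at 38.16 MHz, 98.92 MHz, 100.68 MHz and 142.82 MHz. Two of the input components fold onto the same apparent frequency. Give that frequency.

19.08 MHz

fs/2 = 19.96 MHz.
38.16 MHz > fs/2 = 19.96 MHz, folds to fs − 38.16 MHz = 1.76 MHz.
98.92 MHz mod fs = 19.08 MHz.
19.08 MHz ≤ fs/2 = 19.96 MHz, appears at 19.08 MHz.
100.68 MHz mod fs = 20.84 MHz.
20.84 MHz > fs/2 = 19.96 MHz, folds to fs − 20.84 MHz = 19.08 MHz.
142.82 MHz mod fs = 23.06 MHz.
23.06 MHz > fs/2 = 19.96 MHz, folds to fs − 23.06 MHz = 16.86 MHz.
98.92 MHz and 100.68 MHz both map to 19.08 MHz.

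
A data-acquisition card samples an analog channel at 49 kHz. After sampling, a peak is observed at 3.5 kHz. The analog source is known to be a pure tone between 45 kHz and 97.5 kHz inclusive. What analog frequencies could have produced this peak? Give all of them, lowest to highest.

Frequencies that alias to 3.5 kHz are k·fs ± 3.5 kHz for integer k ≥ 0.
k=0: 3.5 kHz.
k=1: 45.5 kHz, 52.5 kHz.
k=2: 94.5 kHz, 101.5 kHz.
k=3: 143.5 kHz, 150.5 kHz.
Within [45 kHz, 97.5 kHz]: 45.5 kHz, 52.5 kHz, 94.5 kHz.

45.5 kHz, 52.5 kHz, 94.5 kHz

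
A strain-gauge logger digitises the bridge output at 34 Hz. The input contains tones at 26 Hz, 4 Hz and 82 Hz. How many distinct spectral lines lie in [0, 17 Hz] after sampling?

3

fs/2 = 17 Hz.
26 Hz > fs/2 = 17 Hz, folds to fs − 26 Hz = 8 Hz.
4 Hz ≤ fs/2 = 17 Hz, passes unchanged.
82 Hz mod fs = 14 Hz.
14 Hz ≤ fs/2 = 17 Hz, appears at 14 Hz.
Distinct values: {4 Hz, 8 Hz, 14 Hz} → 3.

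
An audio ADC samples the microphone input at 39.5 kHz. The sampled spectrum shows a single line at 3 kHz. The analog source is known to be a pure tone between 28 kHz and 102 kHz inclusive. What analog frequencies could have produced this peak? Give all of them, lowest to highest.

Frequencies that alias to 3 kHz are k·fs ± 3 kHz for integer k ≥ 0.
k=0: 3 kHz.
k=1: 36.5 kHz, 42.5 kHz.
k=2: 76 kHz, 82 kHz.
k=3: 115.5 kHz, 121.5 kHz.
Within [28 kHz, 102 kHz]: 36.5 kHz, 42.5 kHz, 76 kHz, 82 kHz.

36.5 kHz, 42.5 kHz, 76 kHz, 82 kHz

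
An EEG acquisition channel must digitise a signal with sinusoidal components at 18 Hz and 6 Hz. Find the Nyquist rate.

36 Hz

Highest-frequency component: 18 Hz.
Nyquist rate = 2 × 18 Hz = 36 Hz.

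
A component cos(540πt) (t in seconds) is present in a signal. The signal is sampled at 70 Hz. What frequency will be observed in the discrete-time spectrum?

ω = 540π rad/s → f = ω/(2π) = 270 Hz.
270 Hz mod fs = 60 Hz.
60 Hz > fs/2 = 35 Hz, folds to fs − 60 Hz = 10 Hz.

10 Hz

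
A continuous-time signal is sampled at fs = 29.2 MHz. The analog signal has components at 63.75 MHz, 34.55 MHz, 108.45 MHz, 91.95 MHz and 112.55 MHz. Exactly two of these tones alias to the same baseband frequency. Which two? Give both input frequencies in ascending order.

fs/2 = 14.6 MHz.
63.75 MHz mod fs = 5.35 MHz.
5.35 MHz ≤ fs/2 = 14.6 MHz, appears at 5.35 MHz.
34.55 MHz mod fs = 5.35 MHz.
5.35 MHz ≤ fs/2 = 14.6 MHz, appears at 5.35 MHz.
108.45 MHz mod fs = 20.85 MHz.
20.85 MHz > fs/2 = 14.6 MHz, folds to fs − 20.85 MHz = 8.35 MHz.
91.95 MHz mod fs = 4.35 MHz.
4.35 MHz ≤ fs/2 = 14.6 MHz, appears at 4.35 MHz.
112.55 MHz mod fs = 24.95 MHz.
24.95 MHz > fs/2 = 14.6 MHz, folds to fs − 24.95 MHz = 4.25 MHz.
34.55 MHz and 63.75 MHz both map to 5.35 MHz.

34.55 MHz, 63.75 MHz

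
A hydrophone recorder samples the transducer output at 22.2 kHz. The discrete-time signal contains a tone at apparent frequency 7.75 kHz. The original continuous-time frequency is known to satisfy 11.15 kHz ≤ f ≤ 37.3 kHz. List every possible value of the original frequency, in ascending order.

14.45 kHz, 29.95 kHz, 36.65 kHz

Frequencies that alias to 7.75 kHz are k·fs ± 7.75 kHz for integer k ≥ 0.
k=0: 7.75 kHz.
k=1: 14.45 kHz, 29.95 kHz.
k=2: 36.65 kHz, 52.15 kHz.
k=3: 58.85 kHz, 74.35 kHz.
Within [11.15 kHz, 37.3 kHz]: 14.45 kHz, 29.95 kHz, 36.65 kHz.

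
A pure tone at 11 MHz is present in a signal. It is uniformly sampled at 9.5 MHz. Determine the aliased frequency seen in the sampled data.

1.5 MHz

11 MHz mod fs = 1.5 MHz.
1.5 MHz ≤ fs/2 = 4.75 MHz, appears at 1.5 MHz.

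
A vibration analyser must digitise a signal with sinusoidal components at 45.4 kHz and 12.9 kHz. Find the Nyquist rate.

Highest-frequency component: 45.4 kHz.
Nyquist rate = 2 × 45.4 kHz = 90.8 kHz.

90.8 kHz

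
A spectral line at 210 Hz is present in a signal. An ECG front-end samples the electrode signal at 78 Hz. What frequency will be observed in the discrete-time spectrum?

210 Hz mod fs = 54 Hz.
54 Hz > fs/2 = 39 Hz, folds to fs − 54 Hz = 24 Hz.

24 Hz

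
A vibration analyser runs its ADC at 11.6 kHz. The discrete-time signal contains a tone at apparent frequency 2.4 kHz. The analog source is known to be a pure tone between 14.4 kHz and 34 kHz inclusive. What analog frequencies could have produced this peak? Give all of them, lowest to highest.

Frequencies that alias to 2.4 kHz are k·fs ± 2.4 kHz for integer k ≥ 0.
k=0: 2.4 kHz.
k=1: 9.2 kHz, 14 kHz.
k=2: 20.8 kHz, 25.6 kHz.
k=3: 32.4 kHz, 37.2 kHz.
k=4: 44 kHz, 48.8 kHz.
Within [14.4 kHz, 34 kHz]: 20.8 kHz, 25.6 kHz, 32.4 kHz.

20.8 kHz, 25.6 kHz, 32.4 kHz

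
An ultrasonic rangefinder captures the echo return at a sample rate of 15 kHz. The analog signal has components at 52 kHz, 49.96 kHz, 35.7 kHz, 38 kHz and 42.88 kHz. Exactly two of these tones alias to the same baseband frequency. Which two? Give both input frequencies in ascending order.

38 kHz, 52 kHz

fs/2 = 7.5 kHz.
52 kHz mod fs = 7 kHz.
7 kHz ≤ fs/2 = 7.5 kHz, appears at 7 kHz.
49.96 kHz mod fs = 4.96 kHz.
4.96 kHz ≤ fs/2 = 7.5 kHz, appears at 4.96 kHz.
35.7 kHz mod fs = 5.7 kHz.
5.7 kHz ≤ fs/2 = 7.5 kHz, appears at 5.7 kHz.
38 kHz mod fs = 8 kHz.
8 kHz > fs/2 = 7.5 kHz, folds to fs − 8 kHz = 7 kHz.
42.88 kHz mod fs = 12.88 kHz.
12.88 kHz > fs/2 = 7.5 kHz, folds to fs − 12.88 kHz = 2.12 kHz.
38 kHz and 52 kHz both map to 7 kHz.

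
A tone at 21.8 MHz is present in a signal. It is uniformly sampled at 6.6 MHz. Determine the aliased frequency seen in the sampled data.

21.8 MHz mod fs = 2 MHz.
2 MHz ≤ fs/2 = 3.3 MHz, appears at 2 MHz.

2 MHz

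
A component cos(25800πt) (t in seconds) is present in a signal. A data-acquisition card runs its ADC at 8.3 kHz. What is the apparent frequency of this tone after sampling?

ω = 25800π rad/s → f = ω/(2π) = 12900 Hz = 12.9 kHz.
12.9 kHz mod fs = 4.6 kHz.
4.6 kHz > fs/2 = 4.15 kHz, folds to fs − 4.6 kHz = 3.7 kHz.

3.7 kHz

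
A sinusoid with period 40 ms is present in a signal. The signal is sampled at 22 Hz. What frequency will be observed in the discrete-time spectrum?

T = 40 ms → f = 1/T = 25 Hz.
25 Hz mod fs = 3 Hz.
3 Hz ≤ fs/2 = 11 Hz, appears at 3 Hz.

3 Hz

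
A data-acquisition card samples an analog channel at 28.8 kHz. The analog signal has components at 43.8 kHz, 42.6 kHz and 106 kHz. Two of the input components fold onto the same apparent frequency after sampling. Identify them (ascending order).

fs/2 = 14.4 kHz.
43.8 kHz mod fs = 15 kHz.
15 kHz > fs/2 = 14.4 kHz, folds to fs − 15 kHz = 13.8 kHz.
42.6 kHz mod fs = 13.8 kHz.
13.8 kHz ≤ fs/2 = 14.4 kHz, appears at 13.8 kHz.
106 kHz mod fs = 19.6 kHz.
19.6 kHz > fs/2 = 14.4 kHz, folds to fs − 19.6 kHz = 9.2 kHz.
42.6 kHz and 43.8 kHz both map to 13.8 kHz.

42.6 kHz, 43.8 kHz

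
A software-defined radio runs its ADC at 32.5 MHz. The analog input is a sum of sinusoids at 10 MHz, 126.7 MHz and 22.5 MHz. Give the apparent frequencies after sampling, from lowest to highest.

3.3 MHz, 10 MHz

fs/2 = 16.25 MHz.
10 MHz ≤ fs/2 = 16.25 MHz, passes unchanged.
126.7 MHz mod fs = 29.2 MHz.
29.2 MHz > fs/2 = 16.25 MHz, folds to fs − 29.2 MHz = 3.3 MHz.
22.5 MHz > fs/2 = 16.25 MHz, folds to fs − 22.5 MHz = 10 MHz.
Distinct values: {3.3 MHz, 10 MHz}.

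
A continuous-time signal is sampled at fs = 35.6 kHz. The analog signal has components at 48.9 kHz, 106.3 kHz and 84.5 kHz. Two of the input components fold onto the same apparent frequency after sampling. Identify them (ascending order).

fs/2 = 17.8 kHz.
48.9 kHz mod fs = 13.3 kHz.
13.3 kHz ≤ fs/2 = 17.8 kHz, appears at 13.3 kHz.
106.3 kHz mod fs = 35.1 kHz.
35.1 kHz > fs/2 = 17.8 kHz, folds to fs − 35.1 kHz = 0.5 kHz.
84.5 kHz mod fs = 13.3 kHz.
13.3 kHz ≤ fs/2 = 17.8 kHz, appears at 13.3 kHz.
48.9 kHz and 84.5 kHz both map to 13.3 kHz.

48.9 kHz, 84.5 kHz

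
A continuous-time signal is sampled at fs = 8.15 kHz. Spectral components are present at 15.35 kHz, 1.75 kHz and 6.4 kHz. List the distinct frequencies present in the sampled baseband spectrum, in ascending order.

0.95 kHz, 1.75 kHz

fs/2 = 4.075 kHz.
15.35 kHz mod fs = 7.2 kHz.
7.2 kHz > fs/2 = 4.075 kHz, folds to fs − 7.2 kHz = 0.95 kHz.
1.75 kHz ≤ fs/2 = 4.075 kHz, passes unchanged.
6.4 kHz > fs/2 = 4.075 kHz, folds to fs − 6.4 kHz = 1.75 kHz.
Distinct values: {0.95 kHz, 1.75 kHz}.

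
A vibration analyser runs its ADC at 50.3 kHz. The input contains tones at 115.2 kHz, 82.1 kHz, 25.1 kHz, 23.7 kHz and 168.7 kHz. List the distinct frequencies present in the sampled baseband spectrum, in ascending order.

fs/2 = 25.15 kHz.
115.2 kHz mod fs = 14.6 kHz.
14.6 kHz ≤ fs/2 = 25.15 kHz, appears at 14.6 kHz.
82.1 kHz mod fs = 31.8 kHz.
31.8 kHz > fs/2 = 25.15 kHz, folds to fs − 31.8 kHz = 18.5 kHz.
25.1 kHz ≤ fs/2 = 25.15 kHz, passes unchanged.
23.7 kHz ≤ fs/2 = 25.15 kHz, passes unchanged.
168.7 kHz mod fs = 17.8 kHz.
17.8 kHz ≤ fs/2 = 25.15 kHz, appears at 17.8 kHz.
Distinct values: {14.6 kHz, 17.8 kHz, 18.5 kHz, 23.7 kHz, 25.1 kHz}.

14.6 kHz, 17.8 kHz, 18.5 kHz, 23.7 kHz, 25.1 kHz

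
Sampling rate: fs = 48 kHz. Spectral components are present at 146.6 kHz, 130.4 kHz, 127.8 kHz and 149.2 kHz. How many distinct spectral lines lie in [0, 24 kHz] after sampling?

4

fs/2 = 24 kHz.
146.6 kHz mod fs = 2.6 kHz.
2.6 kHz ≤ fs/2 = 24 kHz, appears at 2.6 kHz.
130.4 kHz mod fs = 34.4 kHz.
34.4 kHz > fs/2 = 24 kHz, folds to fs − 34.4 kHz = 13.6 kHz.
127.8 kHz mod fs = 31.8 kHz.
31.8 kHz > fs/2 = 24 kHz, folds to fs − 31.8 kHz = 16.2 kHz.
149.2 kHz mod fs = 5.2 kHz.
5.2 kHz ≤ fs/2 = 24 kHz, appears at 5.2 kHz.
Distinct values: {2.6 kHz, 5.2 kHz, 13.6 kHz, 16.2 kHz} → 4.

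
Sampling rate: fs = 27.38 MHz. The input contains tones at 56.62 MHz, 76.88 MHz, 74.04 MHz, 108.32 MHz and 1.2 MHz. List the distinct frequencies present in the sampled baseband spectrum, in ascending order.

fs/2 = 13.69 MHz.
56.62 MHz mod fs = 1.86 MHz.
1.86 MHz ≤ fs/2 = 13.69 MHz, appears at 1.86 MHz.
76.88 MHz mod fs = 22.12 MHz.
22.12 MHz > fs/2 = 13.69 MHz, folds to fs − 22.12 MHz = 5.26 MHz.
74.04 MHz mod fs = 19.28 MHz.
19.28 MHz > fs/2 = 13.69 MHz, folds to fs − 19.28 MHz = 8.1 MHz.
108.32 MHz mod fs = 26.18 MHz.
26.18 MHz > fs/2 = 13.69 MHz, folds to fs − 26.18 MHz = 1.2 MHz.
1.2 MHz ≤ fs/2 = 13.69 MHz, passes unchanged.
Distinct values: {1.2 MHz, 1.86 MHz, 5.26 MHz, 8.1 MHz}.

1.2 MHz, 1.86 MHz, 5.26 MHz, 8.1 MHz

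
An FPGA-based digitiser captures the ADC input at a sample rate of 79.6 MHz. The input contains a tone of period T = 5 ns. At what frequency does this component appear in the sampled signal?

T = 5 ns → f = 1/T = 200 MHz.
200 MHz mod fs = 40.8 MHz.
40.8 MHz > fs/2 = 39.8 MHz, folds to fs − 40.8 MHz = 38.8 MHz.

38.8 MHz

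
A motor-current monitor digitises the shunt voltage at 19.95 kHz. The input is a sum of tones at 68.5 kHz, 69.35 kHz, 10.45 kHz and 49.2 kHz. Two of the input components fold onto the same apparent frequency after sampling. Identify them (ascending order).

fs/2 = 9.975 kHz.
68.5 kHz mod fs = 8.65 kHz.
8.65 kHz ≤ fs/2 = 9.975 kHz, appears at 8.65 kHz.
69.35 kHz mod fs = 9.5 kHz.
9.5 kHz ≤ fs/2 = 9.975 kHz, appears at 9.5 kHz.
10.45 kHz > fs/2 = 9.975 kHz, folds to fs − 10.45 kHz = 9.5 kHz.
49.2 kHz mod fs = 9.3 kHz.
9.3 kHz ≤ fs/2 = 9.975 kHz, appears at 9.3 kHz.
10.45 kHz and 69.35 kHz both map to 9.5 kHz.

10.45 kHz, 69.35 kHz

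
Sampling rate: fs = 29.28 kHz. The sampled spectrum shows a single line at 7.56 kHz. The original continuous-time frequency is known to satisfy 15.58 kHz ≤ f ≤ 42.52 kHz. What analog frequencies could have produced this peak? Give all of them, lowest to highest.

Frequencies that alias to 7.56 kHz are k·fs ± 7.56 kHz for integer k ≥ 0.
k=0: 7.56 kHz.
k=1: 21.72 kHz, 36.84 kHz.
k=2: 51 kHz, 66.12 kHz.
Within [15.58 kHz, 42.52 kHz]: 21.72 kHz, 36.84 kHz.

21.72 kHz, 36.84 kHz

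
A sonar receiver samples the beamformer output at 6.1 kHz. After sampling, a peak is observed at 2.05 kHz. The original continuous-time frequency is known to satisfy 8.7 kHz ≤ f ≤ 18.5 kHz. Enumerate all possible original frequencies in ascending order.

10.15 kHz, 14.25 kHz, 16.25 kHz

Frequencies that alias to 2.05 kHz are k·fs ± 2.05 kHz for integer k ≥ 0.
k=0: 2.05 kHz.
k=1: 4.05 kHz, 8.15 kHz.
k=2: 10.15 kHz, 14.25 kHz.
k=3: 16.25 kHz, 20.35 kHz.
k=4: 22.35 kHz, 26.45 kHz.
Within [8.7 kHz, 18.5 kHz]: 10.15 kHz, 14.25 kHz, 16.25 kHz.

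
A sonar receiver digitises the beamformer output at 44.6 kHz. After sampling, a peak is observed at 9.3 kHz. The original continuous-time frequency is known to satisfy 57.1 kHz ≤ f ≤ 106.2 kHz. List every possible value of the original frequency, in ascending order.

Frequencies that alias to 9.3 kHz are k·fs ± 9.3 kHz for integer k ≥ 0.
k=0: 9.3 kHz.
k=1: 35.3 kHz, 53.9 kHz.
k=2: 79.9 kHz, 98.5 kHz.
k=3: 124.5 kHz, 143.1 kHz.
Within [57.1 kHz, 106.2 kHz]: 79.9 kHz, 98.5 kHz.

79.9 kHz, 98.5 kHz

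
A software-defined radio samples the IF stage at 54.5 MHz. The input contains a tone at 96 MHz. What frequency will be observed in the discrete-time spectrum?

96 MHz mod fs = 41.5 MHz.
41.5 MHz > fs/2 = 27.25 MHz, folds to fs − 41.5 MHz = 13 MHz.

13 MHz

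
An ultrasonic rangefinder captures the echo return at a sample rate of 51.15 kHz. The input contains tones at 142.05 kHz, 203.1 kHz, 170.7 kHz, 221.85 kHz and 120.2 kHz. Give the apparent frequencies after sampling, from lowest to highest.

1.5 kHz, 11.4 kHz, 17.25 kHz, 17.9 kHz

fs/2 = 25.575 kHz.
142.05 kHz mod fs = 39.75 kHz.
39.75 kHz > fs/2 = 25.575 kHz, folds to fs − 39.75 kHz = 11.4 kHz.
203.1 kHz mod fs = 49.65 kHz.
49.65 kHz > fs/2 = 25.575 kHz, folds to fs − 49.65 kHz = 1.5 kHz.
170.7 kHz mod fs = 17.25 kHz.
17.25 kHz ≤ fs/2 = 25.575 kHz, appears at 17.25 kHz.
221.85 kHz mod fs = 17.25 kHz.
17.25 kHz ≤ fs/2 = 25.575 kHz, appears at 17.25 kHz.
120.2 kHz mod fs = 17.9 kHz.
17.9 kHz ≤ fs/2 = 25.575 kHz, appears at 17.9 kHz.
Distinct values: {1.5 kHz, 11.4 kHz, 17.25 kHz, 17.9 kHz}.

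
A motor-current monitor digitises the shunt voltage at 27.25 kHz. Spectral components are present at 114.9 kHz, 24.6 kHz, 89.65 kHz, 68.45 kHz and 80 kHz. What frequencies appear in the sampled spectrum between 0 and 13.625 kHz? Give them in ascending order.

fs/2 = 13.625 kHz.
114.9 kHz mod fs = 5.9 kHz.
5.9 kHz ≤ fs/2 = 13.625 kHz, appears at 5.9 kHz.
24.6 kHz > fs/2 = 13.625 kHz, folds to fs − 24.6 kHz = 2.65 kHz.
89.65 kHz mod fs = 7.9 kHz.
7.9 kHz ≤ fs/2 = 13.625 kHz, appears at 7.9 kHz.
68.45 kHz mod fs = 13.95 kHz.
13.95 kHz > fs/2 = 13.625 kHz, folds to fs − 13.95 kHz = 13.3 kHz.
80 kHz mod fs = 25.5 kHz.
25.5 kHz > fs/2 = 13.625 kHz, folds to fs − 25.5 kHz = 1.75 kHz.
Distinct values: {1.75 kHz, 2.65 kHz, 5.9 kHz, 7.9 kHz, 13.3 kHz}.

1.75 kHz, 2.65 kHz, 5.9 kHz, 7.9 kHz, 13.3 kHz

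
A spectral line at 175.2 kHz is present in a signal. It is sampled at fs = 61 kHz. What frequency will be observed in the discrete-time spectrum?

175.2 kHz mod fs = 53.2 kHz.
53.2 kHz > fs/2 = 30.5 kHz, folds to fs − 53.2 kHz = 7.8 kHz.

7.8 kHz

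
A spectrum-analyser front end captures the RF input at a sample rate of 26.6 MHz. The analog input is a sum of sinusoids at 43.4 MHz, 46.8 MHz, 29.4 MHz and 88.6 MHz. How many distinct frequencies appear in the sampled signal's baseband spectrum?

fs/2 = 13.3 MHz.
43.4 MHz mod fs = 16.8 MHz.
16.8 MHz > fs/2 = 13.3 MHz, folds to fs − 16.8 MHz = 9.8 MHz.
46.8 MHz mod fs = 20.2 MHz.
20.2 MHz > fs/2 = 13.3 MHz, folds to fs − 20.2 MHz = 6.4 MHz.
29.4 MHz mod fs = 2.8 MHz.
2.8 MHz ≤ fs/2 = 13.3 MHz, appears at 2.8 MHz.
88.6 MHz mod fs = 8.8 MHz.
8.8 MHz ≤ fs/2 = 13.3 MHz, appears at 8.8 MHz.
Distinct values: {2.8 MHz, 6.4 MHz, 8.8 MHz, 9.8 MHz} → 4.

4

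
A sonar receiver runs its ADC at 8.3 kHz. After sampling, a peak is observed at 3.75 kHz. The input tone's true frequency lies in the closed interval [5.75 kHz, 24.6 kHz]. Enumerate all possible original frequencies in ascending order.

Frequencies that alias to 3.75 kHz are k·fs ± 3.75 kHz for integer k ≥ 0.
k=0: 3.75 kHz.
k=1: 4.55 kHz, 12.05 kHz.
k=2: 12.85 kHz, 20.35 kHz.
k=3: 21.15 kHz, 28.65 kHz.
k=4: 29.45 kHz, 36.95 kHz.
Within [5.75 kHz, 24.6 kHz]: 12.05 kHz, 12.85 kHz, 20.35 kHz, 21.15 kHz.

12.05 kHz, 12.85 kHz, 20.35 kHz, 21.15 kHz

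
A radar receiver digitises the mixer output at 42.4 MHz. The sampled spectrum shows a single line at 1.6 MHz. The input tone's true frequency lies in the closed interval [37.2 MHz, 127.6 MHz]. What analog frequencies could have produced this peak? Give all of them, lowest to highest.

Frequencies that alias to 1.6 MHz are k·fs ± 1.6 MHz for integer k ≥ 0.
k=0: 1.6 MHz.
k=1: 40.8 MHz, 44 MHz.
k=2: 83.2 MHz, 86.4 MHz.
k=3: 125.6 MHz, 128.8 MHz.
k=4: 168 MHz, 171.2 MHz.
Within [37.2 MHz, 127.6 MHz]: 40.8 MHz, 44 MHz, 83.2 MHz, 86.4 MHz, 125.6 MHz.

40.8 MHz, 44 MHz, 83.2 MHz, 86.4 MHz, 125.6 MHz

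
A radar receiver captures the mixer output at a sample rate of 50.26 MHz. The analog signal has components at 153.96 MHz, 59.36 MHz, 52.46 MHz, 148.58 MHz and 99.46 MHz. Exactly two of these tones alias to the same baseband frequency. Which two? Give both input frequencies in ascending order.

fs/2 = 25.13 MHz.
153.96 MHz mod fs = 3.18 MHz.
3.18 MHz ≤ fs/2 = 25.13 MHz, appears at 3.18 MHz.
59.36 MHz mod fs = 9.1 MHz.
9.1 MHz ≤ fs/2 = 25.13 MHz, appears at 9.1 MHz.
52.46 MHz mod fs = 2.2 MHz.
2.2 MHz ≤ fs/2 = 25.13 MHz, appears at 2.2 MHz.
148.58 MHz mod fs = 48.06 MHz.
48.06 MHz > fs/2 = 25.13 MHz, folds to fs − 48.06 MHz = 2.2 MHz.
99.46 MHz mod fs = 49.2 MHz.
49.2 MHz > fs/2 = 25.13 MHz, folds to fs − 49.2 MHz = 1.06 MHz.
52.46 MHz and 148.58 MHz both map to 2.2 MHz.

52.46 MHz, 148.58 MHz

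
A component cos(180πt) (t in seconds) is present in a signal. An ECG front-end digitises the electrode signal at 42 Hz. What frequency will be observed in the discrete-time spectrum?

6 Hz

ω = 180π rad/s → f = ω/(2π) = 90 Hz.
90 Hz mod fs = 6 Hz.
6 Hz ≤ fs/2 = 21 Hz, appears at 6 Hz.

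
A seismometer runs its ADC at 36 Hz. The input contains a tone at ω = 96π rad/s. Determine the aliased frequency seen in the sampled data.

ω = 96π rad/s → f = ω/(2π) = 48 Hz.
48 Hz mod fs = 12 Hz.
12 Hz ≤ fs/2 = 18 Hz, appears at 12 Hz.

12 Hz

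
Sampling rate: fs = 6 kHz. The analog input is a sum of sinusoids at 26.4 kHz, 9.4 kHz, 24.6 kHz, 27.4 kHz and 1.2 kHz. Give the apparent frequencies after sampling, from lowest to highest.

fs/2 = 3 kHz.
26.4 kHz mod fs = 2.4 kHz.
2.4 kHz ≤ fs/2 = 3 kHz, appears at 2.4 kHz.
9.4 kHz mod fs = 3.4 kHz.
3.4 kHz > fs/2 = 3 kHz, folds to fs − 3.4 kHz = 2.6 kHz.
24.6 kHz mod fs = 0.6 kHz.
0.6 kHz ≤ fs/2 = 3 kHz, appears at 0.6 kHz.
27.4 kHz mod fs = 3.4 kHz.
3.4 kHz > fs/2 = 3 kHz, folds to fs − 3.4 kHz = 2.6 kHz.
1.2 kHz ≤ fs/2 = 3 kHz, passes unchanged.
Distinct values: {0.6 kHz, 1.2 kHz, 2.4 kHz, 2.6 kHz}.

0.6 kHz, 1.2 kHz, 2.4 kHz, 2.6 kHz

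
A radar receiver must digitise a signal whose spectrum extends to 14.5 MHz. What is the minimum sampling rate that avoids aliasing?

Nyquist rate = 2 × 14.5 MHz = 29 MHz.

29 MHz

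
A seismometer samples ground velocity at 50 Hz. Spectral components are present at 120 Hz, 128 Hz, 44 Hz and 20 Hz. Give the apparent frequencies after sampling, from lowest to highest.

6 Hz, 20 Hz, 22 Hz

fs/2 = 25 Hz.
120 Hz mod fs = 20 Hz.
20 Hz ≤ fs/2 = 25 Hz, appears at 20 Hz.
128 Hz mod fs = 28 Hz.
28 Hz > fs/2 = 25 Hz, folds to fs − 28 Hz = 22 Hz.
44 Hz > fs/2 = 25 Hz, folds to fs − 44 Hz = 6 Hz.
20 Hz ≤ fs/2 = 25 Hz, passes unchanged.
Distinct values: {6 Hz, 20 Hz, 22 Hz}.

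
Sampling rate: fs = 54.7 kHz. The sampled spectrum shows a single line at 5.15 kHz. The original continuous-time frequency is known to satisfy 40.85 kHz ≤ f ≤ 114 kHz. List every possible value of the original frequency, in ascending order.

49.55 kHz, 59.85 kHz, 104.25 kHz

Frequencies that alias to 5.15 kHz are k·fs ± 5.15 kHz for integer k ≥ 0.
k=0: 5.15 kHz.
k=1: 49.55 kHz, 59.85 kHz.
k=2: 104.25 kHz, 114.55 kHz.
k=3: 158.95 kHz, 169.25 kHz.
Within [40.85 kHz, 114 kHz]: 49.55 kHz, 59.85 kHz, 104.25 kHz.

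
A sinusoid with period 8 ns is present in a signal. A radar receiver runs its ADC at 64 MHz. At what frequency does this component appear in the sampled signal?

T = 8 ns → f = 1/T = 125 MHz.
125 MHz mod fs = 61 MHz.
61 MHz > fs/2 = 32 MHz, folds to fs − 61 MHz = 3 MHz.

3 MHz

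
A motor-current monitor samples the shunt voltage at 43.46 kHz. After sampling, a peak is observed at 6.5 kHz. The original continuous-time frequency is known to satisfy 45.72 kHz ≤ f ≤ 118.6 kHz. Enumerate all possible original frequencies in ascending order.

Frequencies that alias to 6.5 kHz are k·fs ± 6.5 kHz for integer k ≥ 0.
k=0: 6.5 kHz.
k=1: 36.96 kHz, 49.96 kHz.
k=2: 80.42 kHz, 93.42 kHz.
k=3: 123.88 kHz, 136.88 kHz.
Within [45.72 kHz, 118.6 kHz]: 49.96 kHz, 80.42 kHz, 93.42 kHz.

49.96 kHz, 80.42 kHz, 93.42 kHz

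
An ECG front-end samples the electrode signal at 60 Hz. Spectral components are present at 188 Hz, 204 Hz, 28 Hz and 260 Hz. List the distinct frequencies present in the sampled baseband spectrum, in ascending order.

8 Hz, 20 Hz, 24 Hz, 28 Hz

fs/2 = 30 Hz.
188 Hz mod fs = 8 Hz.
8 Hz ≤ fs/2 = 30 Hz, appears at 8 Hz.
204 Hz mod fs = 24 Hz.
24 Hz ≤ fs/2 = 30 Hz, appears at 24 Hz.
28 Hz ≤ fs/2 = 30 Hz, passes unchanged.
260 Hz mod fs = 20 Hz.
20 Hz ≤ fs/2 = 30 Hz, appears at 20 Hz.
Distinct values: {8 Hz, 20 Hz, 24 Hz, 28 Hz}.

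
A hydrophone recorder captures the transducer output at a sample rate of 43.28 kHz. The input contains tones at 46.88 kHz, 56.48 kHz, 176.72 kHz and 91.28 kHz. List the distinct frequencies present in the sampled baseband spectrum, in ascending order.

3.6 kHz, 4.72 kHz, 13.2 kHz

fs/2 = 21.64 kHz.
46.88 kHz mod fs = 3.6 kHz.
3.6 kHz ≤ fs/2 = 21.64 kHz, appears at 3.6 kHz.
56.48 kHz mod fs = 13.2 kHz.
13.2 kHz ≤ fs/2 = 21.64 kHz, appears at 13.2 kHz.
176.72 kHz mod fs = 3.6 kHz.
3.6 kHz ≤ fs/2 = 21.64 kHz, appears at 3.6 kHz.
91.28 kHz mod fs = 4.72 kHz.
4.72 kHz ≤ fs/2 = 21.64 kHz, appears at 4.72 kHz.
Distinct values: {3.6 kHz, 4.72 kHz, 13.2 kHz}.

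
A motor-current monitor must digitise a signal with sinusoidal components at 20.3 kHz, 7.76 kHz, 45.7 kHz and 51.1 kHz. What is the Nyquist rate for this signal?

Highest-frequency component: 51.1 kHz.
Nyquist rate = 2 × 51.1 kHz = 102.2 kHz.

102.2 kHz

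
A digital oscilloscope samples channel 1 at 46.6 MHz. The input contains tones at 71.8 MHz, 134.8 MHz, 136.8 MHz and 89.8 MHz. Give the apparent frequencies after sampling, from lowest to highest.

fs/2 = 23.3 MHz.
71.8 MHz mod fs = 25.2 MHz.
25.2 MHz > fs/2 = 23.3 MHz, folds to fs − 25.2 MHz = 21.4 MHz.
134.8 MHz mod fs = 41.6 MHz.
41.6 MHz > fs/2 = 23.3 MHz, folds to fs − 41.6 MHz = 5 MHz.
136.8 MHz mod fs = 43.6 MHz.
43.6 MHz > fs/2 = 23.3 MHz, folds to fs − 43.6 MHz = 3 MHz.
89.8 MHz mod fs = 43.2 MHz.
43.2 MHz > fs/2 = 23.3 MHz, folds to fs − 43.2 MHz = 3.4 MHz.
Distinct values: {3 MHz, 3.4 MHz, 5 MHz, 21.4 MHz}.

3 MHz, 3.4 MHz, 5 MHz, 21.4 MHz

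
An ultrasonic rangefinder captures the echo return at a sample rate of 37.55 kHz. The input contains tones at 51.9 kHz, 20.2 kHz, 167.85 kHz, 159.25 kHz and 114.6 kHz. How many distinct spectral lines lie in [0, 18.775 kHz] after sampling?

fs/2 = 18.775 kHz.
51.9 kHz mod fs = 14.35 kHz.
14.35 kHz ≤ fs/2 = 18.775 kHz, appears at 14.35 kHz.
20.2 kHz > fs/2 = 18.775 kHz, folds to fs − 20.2 kHz = 17.35 kHz.
167.85 kHz mod fs = 17.65 kHz.
17.65 kHz ≤ fs/2 = 18.775 kHz, appears at 17.65 kHz.
159.25 kHz mod fs = 9.05 kHz.
9.05 kHz ≤ fs/2 = 18.775 kHz, appears at 9.05 kHz.
114.6 kHz mod fs = 1.95 kHz.
1.95 kHz ≤ fs/2 = 18.775 kHz, appears at 1.95 kHz.
Distinct values: {1.95 kHz, 9.05 kHz, 14.35 kHz, 17.35 kHz, 17.65 kHz} → 5.

5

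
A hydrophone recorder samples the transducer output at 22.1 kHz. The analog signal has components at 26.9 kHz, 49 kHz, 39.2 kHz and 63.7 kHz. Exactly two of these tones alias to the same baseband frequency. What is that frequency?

fs/2 = 11.05 kHz.
26.9 kHz mod fs = 4.8 kHz.
4.8 kHz ≤ fs/2 = 11.05 kHz, appears at 4.8 kHz.
49 kHz mod fs = 4.8 kHz.
4.8 kHz ≤ fs/2 = 11.05 kHz, appears at 4.8 kHz.
39.2 kHz mod fs = 17.1 kHz.
17.1 kHz > fs/2 = 11.05 kHz, folds to fs − 17.1 kHz = 5 kHz.
63.7 kHz mod fs = 19.5 kHz.
19.5 kHz > fs/2 = 11.05 kHz, folds to fs − 19.5 kHz = 2.6 kHz.
26.9 kHz and 49 kHz both map to 4.8 kHz.

4.8 kHz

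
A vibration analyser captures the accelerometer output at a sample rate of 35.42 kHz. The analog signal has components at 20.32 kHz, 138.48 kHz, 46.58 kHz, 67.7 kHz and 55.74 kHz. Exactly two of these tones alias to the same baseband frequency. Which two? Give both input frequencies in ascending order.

fs/2 = 17.71 kHz.
20.32 kHz > fs/2 = 17.71 kHz, folds to fs − 20.32 kHz = 15.1 kHz.
138.48 kHz mod fs = 32.22 kHz.
32.22 kHz > fs/2 = 17.71 kHz, folds to fs − 32.22 kHz = 3.2 kHz.
46.58 kHz mod fs = 11.16 kHz.
11.16 kHz ≤ fs/2 = 17.71 kHz, appears at 11.16 kHz.
67.7 kHz mod fs = 32.28 kHz.
32.28 kHz > fs/2 = 17.71 kHz, folds to fs − 32.28 kHz = 3.14 kHz.
55.74 kHz mod fs = 20.32 kHz.
20.32 kHz > fs/2 = 17.71 kHz, folds to fs − 20.32 kHz = 15.1 kHz.
20.32 kHz and 55.74 kHz both map to 15.1 kHz.

20.32 kHz, 55.74 kHz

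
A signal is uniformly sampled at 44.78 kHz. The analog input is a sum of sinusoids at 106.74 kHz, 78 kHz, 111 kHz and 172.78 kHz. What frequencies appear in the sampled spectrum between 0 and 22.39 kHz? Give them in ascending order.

fs/2 = 22.39 kHz.
106.74 kHz mod fs = 17.18 kHz.
17.18 kHz ≤ fs/2 = 22.39 kHz, appears at 17.18 kHz.
78 kHz mod fs = 33.22 kHz.
33.22 kHz > fs/2 = 22.39 kHz, folds to fs − 33.22 kHz = 11.56 kHz.
111 kHz mod fs = 21.44 kHz.
21.44 kHz ≤ fs/2 = 22.39 kHz, appears at 21.44 kHz.
172.78 kHz mod fs = 38.44 kHz.
38.44 kHz > fs/2 = 22.39 kHz, folds to fs − 38.44 kHz = 6.34 kHz.
Distinct values: {6.34 kHz, 11.56 kHz, 17.18 kHz, 21.44 kHz}.

6.34 kHz, 11.56 kHz, 17.18 kHz, 21.44 kHz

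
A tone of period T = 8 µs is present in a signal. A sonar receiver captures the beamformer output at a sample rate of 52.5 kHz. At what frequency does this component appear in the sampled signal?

T = 8 µs → f = 1/T = 125 kHz.
125 kHz mod fs = 20 kHz.
20 kHz ≤ fs/2 = 26.25 kHz, appears at 20 kHz.

20 kHz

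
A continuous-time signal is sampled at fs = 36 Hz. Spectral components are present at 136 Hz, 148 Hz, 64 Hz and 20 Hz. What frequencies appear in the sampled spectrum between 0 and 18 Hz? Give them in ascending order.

fs/2 = 18 Hz.
136 Hz mod fs = 28 Hz.
28 Hz > fs/2 = 18 Hz, folds to fs − 28 Hz = 8 Hz.
148 Hz mod fs = 4 Hz.
4 Hz ≤ fs/2 = 18 Hz, appears at 4 Hz.
64 Hz mod fs = 28 Hz.
28 Hz > fs/2 = 18 Hz, folds to fs − 28 Hz = 8 Hz.
20 Hz > fs/2 = 18 Hz, folds to fs − 20 Hz = 16 Hz.
Distinct values: {4 Hz, 8 Hz, 16 Hz}.

4 Hz, 8 Hz, 16 Hz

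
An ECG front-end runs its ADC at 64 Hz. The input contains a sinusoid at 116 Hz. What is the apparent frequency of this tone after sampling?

116 Hz mod fs = 52 Hz.
52 Hz > fs/2 = 32 Hz, folds to fs − 52 Hz = 12 Hz.

12 Hz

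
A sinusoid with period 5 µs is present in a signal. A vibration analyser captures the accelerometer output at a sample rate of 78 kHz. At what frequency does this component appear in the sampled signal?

34 kHz

T = 5 µs → f = 1/T = 200 kHz.
200 kHz mod fs = 44 kHz.
44 kHz > fs/2 = 39 kHz, folds to fs − 44 kHz = 34 kHz.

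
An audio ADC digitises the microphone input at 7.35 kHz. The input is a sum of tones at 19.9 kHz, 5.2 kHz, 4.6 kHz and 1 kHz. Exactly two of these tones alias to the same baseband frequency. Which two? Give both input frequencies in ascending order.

5.2 kHz, 19.9 kHz

fs/2 = 3.675 kHz.
19.9 kHz mod fs = 5.2 kHz.
5.2 kHz > fs/2 = 3.675 kHz, folds to fs − 5.2 kHz = 2.15 kHz.
5.2 kHz > fs/2 = 3.675 kHz, folds to fs − 5.2 kHz = 2.15 kHz.
4.6 kHz > fs/2 = 3.675 kHz, folds to fs − 4.6 kHz = 2.75 kHz.
1 kHz ≤ fs/2 = 3.675 kHz, passes unchanged.
5.2 kHz and 19.9 kHz both map to 2.15 kHz.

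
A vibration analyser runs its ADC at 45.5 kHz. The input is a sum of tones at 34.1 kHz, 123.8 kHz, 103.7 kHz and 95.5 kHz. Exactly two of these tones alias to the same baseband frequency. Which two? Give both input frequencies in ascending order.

fs/2 = 22.75 kHz.
34.1 kHz > fs/2 = 22.75 kHz, folds to fs − 34.1 kHz = 11.4 kHz.
123.8 kHz mod fs = 32.8 kHz.
32.8 kHz > fs/2 = 22.75 kHz, folds to fs − 32.8 kHz = 12.7 kHz.
103.7 kHz mod fs = 12.7 kHz.
12.7 kHz ≤ fs/2 = 22.75 kHz, appears at 12.7 kHz.
95.5 kHz mod fs = 4.5 kHz.
4.5 kHz ≤ fs/2 = 22.75 kHz, appears at 4.5 kHz.
103.7 kHz and 123.8 kHz both map to 12.7 kHz.

103.7 kHz, 123.8 kHz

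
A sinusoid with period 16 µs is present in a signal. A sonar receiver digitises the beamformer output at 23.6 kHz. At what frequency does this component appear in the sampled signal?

8.3 kHz

T = 16 µs → f = 1/T = 62.5 kHz.
62.5 kHz mod fs = 15.3 kHz.
15.3 kHz > fs/2 = 11.8 kHz, folds to fs − 15.3 kHz = 8.3 kHz.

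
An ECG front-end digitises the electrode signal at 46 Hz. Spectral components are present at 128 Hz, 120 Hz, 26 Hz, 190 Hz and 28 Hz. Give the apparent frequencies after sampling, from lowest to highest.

fs/2 = 23 Hz.
128 Hz mod fs = 36 Hz.
36 Hz > fs/2 = 23 Hz, folds to fs − 36 Hz = 10 Hz.
120 Hz mod fs = 28 Hz.
28 Hz > fs/2 = 23 Hz, folds to fs − 28 Hz = 18 Hz.
26 Hz > fs/2 = 23 Hz, folds to fs − 26 Hz = 20 Hz.
190 Hz mod fs = 6 Hz.
6 Hz ≤ fs/2 = 23 Hz, appears at 6 Hz.
28 Hz > fs/2 = 23 Hz, folds to fs − 28 Hz = 18 Hz.
Distinct values: {6 Hz, 10 Hz, 18 Hz, 20 Hz}.

6 Hz, 10 Hz, 18 Hz, 20 Hz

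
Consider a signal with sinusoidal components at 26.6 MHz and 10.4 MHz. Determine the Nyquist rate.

53.2 MHz

Highest-frequency component: 26.6 MHz.
Nyquist rate = 2 × 26.6 MHz = 53.2 MHz.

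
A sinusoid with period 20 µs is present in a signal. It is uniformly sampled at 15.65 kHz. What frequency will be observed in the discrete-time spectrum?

3.05 kHz

T = 20 µs → f = 1/T = 50 kHz.
50 kHz mod fs = 3.05 kHz.
3.05 kHz ≤ fs/2 = 7.825 kHz, appears at 3.05 kHz.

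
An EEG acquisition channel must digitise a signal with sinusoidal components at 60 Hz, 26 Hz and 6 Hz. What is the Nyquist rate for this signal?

Highest-frequency component: 60 Hz.
Nyquist rate = 2 × 60 Hz = 120 Hz.

120 Hz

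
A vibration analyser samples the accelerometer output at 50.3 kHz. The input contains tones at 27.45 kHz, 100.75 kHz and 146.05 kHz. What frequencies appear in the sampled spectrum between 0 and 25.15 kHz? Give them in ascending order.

0.15 kHz, 4.85 kHz, 22.85 kHz

fs/2 = 25.15 kHz.
27.45 kHz > fs/2 = 25.15 kHz, folds to fs − 27.45 kHz = 22.85 kHz.
100.75 kHz mod fs = 0.15 kHz.
0.15 kHz ≤ fs/2 = 25.15 kHz, appears at 0.15 kHz.
146.05 kHz mod fs = 45.45 kHz.
45.45 kHz > fs/2 = 25.15 kHz, folds to fs − 45.45 kHz = 4.85 kHz.
Distinct values: {0.15 kHz, 4.85 kHz, 22.85 kHz}.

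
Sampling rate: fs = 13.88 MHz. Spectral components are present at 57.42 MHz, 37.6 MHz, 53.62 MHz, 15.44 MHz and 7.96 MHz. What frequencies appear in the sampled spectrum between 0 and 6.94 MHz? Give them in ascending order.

1.56 MHz, 1.9 MHz, 4.04 MHz, 5.92 MHz

fs/2 = 6.94 MHz.
57.42 MHz mod fs = 1.9 MHz.
1.9 MHz ≤ fs/2 = 6.94 MHz, appears at 1.9 MHz.
37.6 MHz mod fs = 9.84 MHz.
9.84 MHz > fs/2 = 6.94 MHz, folds to fs − 9.84 MHz = 4.04 MHz.
53.62 MHz mod fs = 11.98 MHz.
11.98 MHz > fs/2 = 6.94 MHz, folds to fs − 11.98 MHz = 1.9 MHz.
15.44 MHz mod fs = 1.56 MHz.
1.56 MHz ≤ fs/2 = 6.94 MHz, appears at 1.56 MHz.
7.96 MHz > fs/2 = 6.94 MHz, folds to fs − 7.96 MHz = 5.92 MHz.
Distinct values: {1.56 MHz, 1.9 MHz, 4.04 MHz, 5.92 MHz}.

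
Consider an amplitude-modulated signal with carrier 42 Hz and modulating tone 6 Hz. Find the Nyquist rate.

AM sidebands sit at fc ± fm = 36 Hz and 48 Hz.
Highest-frequency component: 48 Hz.
Nyquist rate = 2 × 48 Hz = 96 Hz.

96 Hz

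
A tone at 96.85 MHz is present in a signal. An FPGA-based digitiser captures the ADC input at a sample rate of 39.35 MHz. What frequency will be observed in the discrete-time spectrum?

96.85 MHz mod fs = 18.15 MHz.
18.15 MHz ≤ fs/2 = 19.675 MHz, appears at 18.15 MHz.

18.15 MHz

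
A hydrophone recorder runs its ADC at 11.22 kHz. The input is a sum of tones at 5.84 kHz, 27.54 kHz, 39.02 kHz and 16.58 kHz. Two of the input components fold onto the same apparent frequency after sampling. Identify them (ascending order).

16.58 kHz, 39.02 kHz

fs/2 = 5.61 kHz.
5.84 kHz > fs/2 = 5.61 kHz, folds to fs − 5.84 kHz = 5.38 kHz.
27.54 kHz mod fs = 5.1 kHz.
5.1 kHz ≤ fs/2 = 5.61 kHz, appears at 5.1 kHz.
39.02 kHz mod fs = 5.36 kHz.
5.36 kHz ≤ fs/2 = 5.61 kHz, appears at 5.36 kHz.
16.58 kHz mod fs = 5.36 kHz.
5.36 kHz ≤ fs/2 = 5.61 kHz, appears at 5.36 kHz.
16.58 kHz and 39.02 kHz both map to 5.36 kHz.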